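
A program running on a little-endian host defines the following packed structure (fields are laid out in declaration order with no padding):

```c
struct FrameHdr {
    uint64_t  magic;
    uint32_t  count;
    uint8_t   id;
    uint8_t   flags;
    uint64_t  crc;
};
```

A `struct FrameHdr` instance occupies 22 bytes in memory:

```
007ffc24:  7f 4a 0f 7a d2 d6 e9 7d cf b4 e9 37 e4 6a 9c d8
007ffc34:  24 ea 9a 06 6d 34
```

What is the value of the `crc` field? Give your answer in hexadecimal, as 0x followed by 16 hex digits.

0x346D069AEA24D89C

`crc` follows `magic` (8 B), `count` (4 B), `id` (1 B), `flags` (1 B), so it starts at offset 8 + 4 + 1 + 1 = 14 and occupies 8 bytes.
Bytes at offsets 14..21: 9C D8 24 EA 9A 06 6D 34.
Little-endian: lowest address holds the least-significant byte.
Reassemble most-significant byte first: 34 6D 06 9A EA 24 D8 9C → 0x346D069AEA24D89C.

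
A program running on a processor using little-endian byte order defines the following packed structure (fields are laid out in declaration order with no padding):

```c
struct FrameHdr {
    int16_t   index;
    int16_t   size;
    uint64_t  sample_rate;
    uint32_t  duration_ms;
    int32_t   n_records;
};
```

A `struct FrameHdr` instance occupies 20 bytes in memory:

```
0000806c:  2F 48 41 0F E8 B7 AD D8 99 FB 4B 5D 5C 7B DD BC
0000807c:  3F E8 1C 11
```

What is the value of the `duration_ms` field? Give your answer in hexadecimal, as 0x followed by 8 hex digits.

`duration_ms` follows `index` (2 B), `size` (2 B), `sample_rate` (8 B), so it starts at offset 2 + 2 + 8 = 12 and occupies 4 bytes.
Bytes at offsets 12..15: 5C 7B DD BC.
Little-endian stores the least-significant byte at the lowest address.
Reassemble most-significant byte first: BC DD 7B 5C → 0xBCDD7B5C.

0xBCDD7B5C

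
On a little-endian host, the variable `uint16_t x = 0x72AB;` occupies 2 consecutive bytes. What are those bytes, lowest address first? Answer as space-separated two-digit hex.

Split into bytes (most-significant first): 72 AB.
Little-endian stores the least-significant byte at the lowest address.
So at ascending addresses the bytes are AB 72.

AB 72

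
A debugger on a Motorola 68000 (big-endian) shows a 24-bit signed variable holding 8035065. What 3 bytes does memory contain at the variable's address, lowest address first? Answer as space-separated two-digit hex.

8035065 in hexadecimal, padded to 24 bits, is 0x7A9AF9.
Split into bytes (most-significant first): 7A 9A F9.
In big-endian order the high byte comes first in memory.
So the memory order matches the most-significant-first order: 7A 9A F9.

7A 9A F9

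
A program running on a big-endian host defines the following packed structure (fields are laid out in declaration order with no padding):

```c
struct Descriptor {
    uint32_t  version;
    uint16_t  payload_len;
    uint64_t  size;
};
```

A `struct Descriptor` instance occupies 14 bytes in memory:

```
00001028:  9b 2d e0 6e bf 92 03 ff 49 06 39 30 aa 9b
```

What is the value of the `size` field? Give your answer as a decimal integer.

`size` follows `version` (4 B), `payload_len` (2 B), so it starts at offset 4 + 2 = 6 and occupies 8 bytes.
Bytes at offsets 6..13: 03 FF 49 06 39 30 AA 9B.
Big-endian stores the most-significant byte at the lowest address.
The bytes are already most-significant first: 0x03FF49063930AA9B.
0x03FF49063930AA9B = 288029192253123227.

288029192253123227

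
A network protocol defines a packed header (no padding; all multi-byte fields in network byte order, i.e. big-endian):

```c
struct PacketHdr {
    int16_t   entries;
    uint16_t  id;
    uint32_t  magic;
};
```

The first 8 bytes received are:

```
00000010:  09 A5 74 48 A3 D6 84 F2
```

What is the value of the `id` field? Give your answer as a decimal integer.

`id` follows `entries` (2 bytes), so it starts at byte offset 2 and occupies 2 bytes.
Bytes at offsets 2..3: 74 48.
In big-endian order the high byte comes first in memory.
The bytes are already most-significant first: 0x7448.
0x7448 = 29768.

29768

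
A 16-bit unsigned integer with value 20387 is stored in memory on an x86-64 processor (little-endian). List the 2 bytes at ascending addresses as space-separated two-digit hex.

A3 4F

20387 in hexadecimal, padded to 16 bits, is 0x4FA3.
Split into bytes (most-significant first): 4F A3.
Little-endian stores the least-significant byte at the lowest address.
So at ascending addresses the bytes are A3 4F.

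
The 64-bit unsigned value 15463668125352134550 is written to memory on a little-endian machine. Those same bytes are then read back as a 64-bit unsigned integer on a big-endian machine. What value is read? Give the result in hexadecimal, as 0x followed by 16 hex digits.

0x960725E03AFC99D6

15463668125352134550 in 64-bit hexadecimal is 0xD699FC3AE0250796.
Stored little-endian, the bytes at ascending addresses are 96 07 25 E0 3A FC 99 D6.
Read back as big-endian, the last byte is least significant, giving 0x960725E03AFC99D6.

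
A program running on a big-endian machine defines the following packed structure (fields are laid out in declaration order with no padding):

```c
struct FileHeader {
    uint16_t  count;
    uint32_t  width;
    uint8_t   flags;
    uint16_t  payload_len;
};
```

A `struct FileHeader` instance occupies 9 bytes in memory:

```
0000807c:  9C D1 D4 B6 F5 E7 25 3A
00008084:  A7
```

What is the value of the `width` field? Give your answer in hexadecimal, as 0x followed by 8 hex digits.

`width` follows `count` (2 bytes), so it starts at byte offset 2 and occupies 4 bytes.
Bytes at offsets 2..5: D4 B6 F5 E7.
In big-endian order the high byte comes first in memory.
The bytes are already most-significant first: 0xD4B6F5E7.

0xD4B6F5E7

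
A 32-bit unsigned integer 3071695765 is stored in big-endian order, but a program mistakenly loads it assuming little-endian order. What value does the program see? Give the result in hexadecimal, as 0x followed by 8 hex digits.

0x955B16B7

3071695765 in 32-bit hexadecimal is 0xB7165B95.
Stored big-endian, the bytes at ascending addresses are B7 16 5B 95.
Read back as little-endian, the first byte is least significant, giving 0x955B16B7.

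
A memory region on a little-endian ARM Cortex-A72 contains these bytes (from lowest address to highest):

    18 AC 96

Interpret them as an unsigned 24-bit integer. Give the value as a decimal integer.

9874456

Little-endian stores the least-significant byte at the lowest address.
Reassemble most-significant byte first: 96 AC 18 → 0x96AC18.
0x96AC18 = 9874456.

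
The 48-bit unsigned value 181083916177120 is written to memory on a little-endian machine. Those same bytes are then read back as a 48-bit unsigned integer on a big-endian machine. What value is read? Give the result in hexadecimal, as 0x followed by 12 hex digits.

181083916177120 in 48-bit hexadecimal is 0xA4B1E27F8EE0.
Stored little-endian, the bytes at ascending addresses are E0 8E 7F E2 B1 A4.
Read back as big-endian, the last byte is least significant, giving 0xE08E7FE2B1A4.

0xE08E7FE2B1A4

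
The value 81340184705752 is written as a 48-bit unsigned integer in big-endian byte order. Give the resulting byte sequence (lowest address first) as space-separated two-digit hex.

49 FA 7C D0 BA D8

81340184705752 in hexadecimal, padded to 48 bits, is 0x49FA7CD0BAD8.
Split into bytes (most-significant first): 49 FA 7C D0 BA D8.
Big-endian stores the most-significant byte at the lowest address.
So the memory order matches the most-significant-first order: 49 FA 7C D0 BA D8.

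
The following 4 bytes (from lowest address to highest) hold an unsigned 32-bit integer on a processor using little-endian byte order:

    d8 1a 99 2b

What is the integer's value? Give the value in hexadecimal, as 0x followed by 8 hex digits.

0x2B991AD8

In little-endian order the low byte comes first in memory.
Reassemble most-significant byte first: 2B 99 1A D8 → 0x2B991AD8.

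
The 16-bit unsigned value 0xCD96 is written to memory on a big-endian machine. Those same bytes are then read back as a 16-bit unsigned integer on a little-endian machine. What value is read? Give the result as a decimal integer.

38605

Stored big-endian, the bytes at ascending addresses are CD 96.
Read back as little-endian, the first byte is least significant, giving 0x96CD.
0x96CD = 38605.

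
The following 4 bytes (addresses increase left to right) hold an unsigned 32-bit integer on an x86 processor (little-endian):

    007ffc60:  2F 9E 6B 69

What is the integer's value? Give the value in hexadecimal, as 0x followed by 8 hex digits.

0x696B9E2F

Little-endian: lowest address holds the least-significant byte.
Reassemble most-significant byte first: 69 6B 9E 2F → 0x696B9E2F.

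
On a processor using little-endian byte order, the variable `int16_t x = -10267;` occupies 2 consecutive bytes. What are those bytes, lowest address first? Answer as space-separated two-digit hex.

E5 D7

Two's complement of -10267 in 16 bits: 10267 = 0x281B; invert → 0xD7E4; add 1 → 0xD7E5.
Split into bytes (most-significant first): D7 E5.
Little-endian stores the least-significant byte at the lowest address.
So at ascending addresses the bytes are E5 D7.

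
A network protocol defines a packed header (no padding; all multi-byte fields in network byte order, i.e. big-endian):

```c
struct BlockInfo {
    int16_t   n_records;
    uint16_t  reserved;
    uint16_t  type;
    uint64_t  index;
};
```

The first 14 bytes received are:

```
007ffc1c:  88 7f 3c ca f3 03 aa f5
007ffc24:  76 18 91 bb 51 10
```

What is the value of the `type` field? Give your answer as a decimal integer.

62211

`type` follows `n_records` (2 B), `reserved` (2 B), so it starts at offset 2 + 2 = 4 and occupies 2 bytes.
Bytes at offsets 4..5: F3 03.
In big-endian order the high byte comes first in memory.
The bytes are already most-significant first: 0xF303.
0xF303 = 62211.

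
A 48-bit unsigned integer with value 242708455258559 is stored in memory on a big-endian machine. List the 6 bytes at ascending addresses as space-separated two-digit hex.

DC BD F7 42 79 BF

242708455258559 in hexadecimal, padded to 48 bits, is 0xDCBDF74279BF.
Split into bytes (most-significant first): DC BD F7 42 79 BF.
Big-endian stores the most-significant byte at the lowest address.
So the memory order matches the most-significant-first order: DC BD F7 42 79 BF.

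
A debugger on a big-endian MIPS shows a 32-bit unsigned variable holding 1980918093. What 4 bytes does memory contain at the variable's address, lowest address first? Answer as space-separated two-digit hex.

1980918093 in hexadecimal, padded to 32 bits, is 0x7612694D.
Split into bytes (most-significant first): 76 12 69 4D.
Big-endian stores the most-significant byte at the lowest address.
So the memory order matches the most-significant-first order: 76 12 69 4D.

76 12 69 4D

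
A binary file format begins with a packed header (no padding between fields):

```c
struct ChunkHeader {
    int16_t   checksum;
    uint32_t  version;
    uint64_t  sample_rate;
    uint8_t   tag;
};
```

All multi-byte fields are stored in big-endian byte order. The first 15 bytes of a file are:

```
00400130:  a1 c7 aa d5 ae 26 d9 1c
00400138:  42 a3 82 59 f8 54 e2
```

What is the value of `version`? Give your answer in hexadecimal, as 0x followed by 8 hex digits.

0xAAD5AE26

`version` follows `checksum` (2 bytes), so it starts at byte offset 2 and occupies 4 bytes.
Bytes at offsets 2..5: AA D5 AE 26.
In big-endian order the high byte comes first in memory.
The bytes are already most-significant first: 0xAAD5AE26.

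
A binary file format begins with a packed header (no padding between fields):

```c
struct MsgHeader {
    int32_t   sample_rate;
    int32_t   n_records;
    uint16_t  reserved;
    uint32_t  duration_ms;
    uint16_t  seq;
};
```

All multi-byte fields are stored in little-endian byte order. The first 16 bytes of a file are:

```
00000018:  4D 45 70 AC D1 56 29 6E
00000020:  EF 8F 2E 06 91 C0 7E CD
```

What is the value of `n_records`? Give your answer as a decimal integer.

1848202961

`n_records` follows `sample_rate` (4 bytes), so it starts at byte offset 4 and occupies 4 bytes.
Bytes at offsets 4..7: D1 56 29 6E.
Little-endian stores the least-significant byte at the lowest address.
Reassemble most-significant byte first: 6E 29 56 D1 → 0x6E2956D1.
0x6E2956D1 = 1848202961.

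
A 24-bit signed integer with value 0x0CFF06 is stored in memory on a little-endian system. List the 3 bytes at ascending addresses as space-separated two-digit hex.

06 FF 0C

Split into bytes (most-significant first): 0C FF 06.
Little-endian stores the least-significant byte at the lowest address.
So at ascending addresses the bytes are 06 FF 0C.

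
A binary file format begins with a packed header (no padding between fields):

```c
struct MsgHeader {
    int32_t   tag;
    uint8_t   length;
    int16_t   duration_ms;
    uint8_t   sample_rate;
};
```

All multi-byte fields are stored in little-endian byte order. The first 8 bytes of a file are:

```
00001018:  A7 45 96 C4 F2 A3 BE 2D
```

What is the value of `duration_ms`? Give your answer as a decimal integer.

`duration_ms` follows `tag` (4 B), `length` (1 B), so it starts at offset 4 + 1 = 5 and occupies 2 bytes.
Bytes at offsets 5..6: A3 BE.
In little-endian order the low byte comes first in memory.
Reassemble most-significant byte first: BE A3 → 0xBEA3.
Top bit is set, so as a signed 16-bit value this is 0xBEA3 − 2^16 = -16733.

-16733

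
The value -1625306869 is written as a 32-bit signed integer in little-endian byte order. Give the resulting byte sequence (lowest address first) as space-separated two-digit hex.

0B C9 1F 9F

Two's complement of -1625306869 in 32 bits: 1625306869 = 0x60E036F5; invert → 0x9F1FC90A; add 1 → 0x9F1FC90B.
Split into bytes (most-significant first): 9F 1F C9 0B.
Little-endian stores the least-significant byte at the lowest address.
So at ascending addresses the bytes are 0B C9 1F 9F.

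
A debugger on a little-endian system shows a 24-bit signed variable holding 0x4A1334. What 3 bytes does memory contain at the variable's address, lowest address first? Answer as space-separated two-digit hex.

34 13 4A

Split into bytes (most-significant first): 4A 13 34.
In little-endian order the low byte comes first in memory.
So at ascending addresses the bytes are 34 13 4A.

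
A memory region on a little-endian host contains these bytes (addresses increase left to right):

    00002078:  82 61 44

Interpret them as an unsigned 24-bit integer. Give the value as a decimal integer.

4481410

Little-endian stores the least-significant byte at the lowest address.
Reassemble most-significant byte first: 44 61 82 → 0x446182.
0x446182 = 4481410.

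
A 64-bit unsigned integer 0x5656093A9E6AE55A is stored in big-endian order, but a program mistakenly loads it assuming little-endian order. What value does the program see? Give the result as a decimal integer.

Stored big-endian, the bytes at ascending addresses are 56 56 09 3A 9E 6A E5 5A.
Read back as little-endian, the first byte is least significant, giving 0x5AE56A9E3A095656.
0x5AE56A9E3A095656 = 6549758460891321942.

6549758460891321942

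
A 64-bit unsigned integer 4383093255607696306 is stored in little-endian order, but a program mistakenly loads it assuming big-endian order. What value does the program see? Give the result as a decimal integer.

4383093255607696306 in 64-bit hexadecimal is 0x3CD3E017E5E83BB2.
Stored little-endian, the bytes at ascending addresses are B2 3B E8 E5 17 E0 D3 3C.
Read back as big-endian, the last byte is least significant, giving 0xB23BE8E517E0D33C.
0xB23BE8E517E0D33C = 12843114833022866236.

12843114833022866236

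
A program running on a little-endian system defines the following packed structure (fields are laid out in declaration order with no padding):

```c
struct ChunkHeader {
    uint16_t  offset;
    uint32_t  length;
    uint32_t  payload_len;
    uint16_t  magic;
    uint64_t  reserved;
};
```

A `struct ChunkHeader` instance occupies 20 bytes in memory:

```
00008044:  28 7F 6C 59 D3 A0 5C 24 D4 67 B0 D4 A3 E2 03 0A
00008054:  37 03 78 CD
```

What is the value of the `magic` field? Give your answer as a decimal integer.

`magic` follows `offset` (2 B), `length` (4 B), `payload_len` (4 B), so it starts at offset 2 + 4 + 4 = 10 and occupies 2 bytes.
Bytes at offsets 10..11: B0 D4.
Little-endian stores the least-significant byte at the lowest address.
Reassemble most-significant byte first: D4 B0 → 0xD4B0.
0xD4B0 = 54448.

54448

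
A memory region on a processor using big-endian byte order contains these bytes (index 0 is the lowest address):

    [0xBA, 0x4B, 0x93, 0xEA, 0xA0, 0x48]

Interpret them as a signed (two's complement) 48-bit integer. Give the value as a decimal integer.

-76641209769912

In big-endian order the high byte comes first in memory.
The bytes are already most-significant first: 0xBA4B93EAA048.
Top bit is set, so as a signed 48-bit value this is 0xBA4B93EAA048 − 2^48 = -76641209769912.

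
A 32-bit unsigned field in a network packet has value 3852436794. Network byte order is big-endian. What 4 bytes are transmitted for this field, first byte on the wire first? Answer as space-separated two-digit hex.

E5 9F 85 3A

3852436794 in hexadecimal, padded to 32 bits, is 0xE59F853A.
Split into bytes (most-significant first): E5 9F 85 3A.
Big-endian: lowest address holds the most-significant byte.
So the memory order matches the most-significant-first order: E5 9F 85 3A.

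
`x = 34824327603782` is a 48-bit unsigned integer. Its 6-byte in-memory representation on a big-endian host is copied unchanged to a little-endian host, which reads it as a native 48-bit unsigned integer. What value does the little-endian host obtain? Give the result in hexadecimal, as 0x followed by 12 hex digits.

0x4626AD2BAC1F

34824327603782 in 48-bit hexadecimal is 0x1FAC2BAD2646.
Stored big-endian, the bytes at ascending addresses are 1F AC 2B AD 26 46.
Read back as little-endian, the first byte is least significant, giving 0x4626AD2BAC1F.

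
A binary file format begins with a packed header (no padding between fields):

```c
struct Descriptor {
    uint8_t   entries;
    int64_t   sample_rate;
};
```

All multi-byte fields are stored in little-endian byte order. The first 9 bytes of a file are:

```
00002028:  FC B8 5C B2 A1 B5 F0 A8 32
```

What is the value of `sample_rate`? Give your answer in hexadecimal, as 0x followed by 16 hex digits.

`sample_rate` follows `entries` (1 byte), so it starts at byte offset 1 and occupies 8 bytes.
Bytes at offsets 1..8: B8 5C B2 A1 B5 F0 A8 32.
In little-endian order the low byte comes first in memory.
Reassemble most-significant byte first: 32 A8 F0 B5 A1 B2 5C B8 → 0x32A8F0B5A1B25CB8.

0x32A8F0B5A1B25CB8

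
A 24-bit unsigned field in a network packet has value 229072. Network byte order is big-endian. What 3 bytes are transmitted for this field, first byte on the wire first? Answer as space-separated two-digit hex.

229072 in hexadecimal, padded to 24 bits, is 0x037ED0.
Split into bytes (most-significant first): 03 7E D0.
Big-endian stores the most-significant byte at the lowest address.
So the memory order matches the most-significant-first order: 03 7E D0.

03 7E D0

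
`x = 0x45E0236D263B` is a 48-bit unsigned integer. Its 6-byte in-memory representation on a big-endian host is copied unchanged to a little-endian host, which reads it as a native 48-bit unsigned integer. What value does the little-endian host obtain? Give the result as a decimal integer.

Stored big-endian, the bytes at ascending addresses are 45 E0 23 6D 26 3B.
Read back as little-endian, the first byte is least significant, giving 0x3B266D23E045.
0x3B266D23E045 = 65036225863749.

65036225863749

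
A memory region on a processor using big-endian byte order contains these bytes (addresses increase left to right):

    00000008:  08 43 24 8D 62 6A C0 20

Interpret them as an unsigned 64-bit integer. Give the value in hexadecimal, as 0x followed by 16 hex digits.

Big-endian: lowest address holds the most-significant byte.
The bytes are already most-significant first: 0x0843248D626AC020.

0x0843248D626AC020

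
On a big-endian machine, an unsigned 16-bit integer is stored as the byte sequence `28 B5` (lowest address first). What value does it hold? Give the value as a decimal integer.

Big-endian stores the most-significant byte at the lowest address.
The bytes are already most-significant first: 0x28B5.
0x28B5 = 10421.

10421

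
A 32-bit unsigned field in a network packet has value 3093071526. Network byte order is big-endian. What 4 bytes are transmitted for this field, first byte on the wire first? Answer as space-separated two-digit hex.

3093071526 in hexadecimal, padded to 32 bits, is 0xB85C86A6.
Split into bytes (most-significant first): B8 5C 86 A6.
In big-endian order the high byte comes first in memory.
So the memory order matches the most-significant-first order: B8 5C 86 A6.

B8 5C 86 A6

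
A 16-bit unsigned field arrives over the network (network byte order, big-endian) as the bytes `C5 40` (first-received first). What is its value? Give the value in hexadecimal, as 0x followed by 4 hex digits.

In big-endian order the high byte comes first in memory.
The bytes are already most-significant first: 0xC540.

0xC540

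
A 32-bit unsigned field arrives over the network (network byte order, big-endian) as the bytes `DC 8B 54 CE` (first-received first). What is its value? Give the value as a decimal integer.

Big-endian stores the most-significant byte at the lowest address.
The bytes are already most-significant first: 0xDC8B54CE.
0xDC8B54CE = 3700118734.

3700118734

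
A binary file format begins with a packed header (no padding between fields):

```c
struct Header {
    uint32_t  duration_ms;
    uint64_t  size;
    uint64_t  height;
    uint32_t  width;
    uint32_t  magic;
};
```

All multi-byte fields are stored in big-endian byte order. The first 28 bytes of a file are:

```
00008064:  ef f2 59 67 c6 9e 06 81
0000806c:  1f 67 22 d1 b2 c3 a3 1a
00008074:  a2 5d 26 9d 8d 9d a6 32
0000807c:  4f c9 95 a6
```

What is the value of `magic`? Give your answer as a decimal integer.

1338611110

`magic` follows `duration_ms` (4 B), `size` (8 B), `height` (8 B), `width` (4 B), so it starts at offset 4 + 8 + 8 + 4 = 24 and occupies 4 bytes.
Bytes at offsets 24..27: 4F C9 95 A6.
Big-endian: lowest address holds the most-significant byte.
The bytes are already most-significant first: 0x4FC995A6.
0x4FC995A6 = 1338611110.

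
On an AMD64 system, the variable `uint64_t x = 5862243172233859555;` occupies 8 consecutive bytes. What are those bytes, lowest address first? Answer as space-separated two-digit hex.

E3 51 F5 0B 1B DF 5A 51

5862243172233859555 in hexadecimal, padded to 64 bits, is 0x515ADF1B0BF551E3.
Split into bytes (most-significant first): 51 5A DF 1B 0B F5 51 E3.
In little-endian order the low byte comes first in memory.
So at ascending addresses the bytes are E3 51 F5 0B 1B DF 5A 51.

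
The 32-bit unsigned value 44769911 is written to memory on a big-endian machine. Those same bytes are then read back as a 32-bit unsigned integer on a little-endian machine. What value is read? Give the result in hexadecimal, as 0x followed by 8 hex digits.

44769911 in 32-bit hexadecimal is 0x02AB2277.
Stored big-endian, the bytes at ascending addresses are 02 AB 22 77.
Read back as little-endian, the first byte is least significant, giving 0x7722AB02.

0x7722AB02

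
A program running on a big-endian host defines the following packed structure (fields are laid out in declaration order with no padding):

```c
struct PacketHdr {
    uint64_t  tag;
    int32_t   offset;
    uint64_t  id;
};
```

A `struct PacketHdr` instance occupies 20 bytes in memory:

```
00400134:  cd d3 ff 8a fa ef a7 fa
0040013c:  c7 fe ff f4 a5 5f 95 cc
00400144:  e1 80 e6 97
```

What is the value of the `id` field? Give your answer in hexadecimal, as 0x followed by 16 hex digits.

0xA55F95CCE180E697

`id` follows `tag` (8 B), `offset` (4 B), so it starts at offset 8 + 4 = 12 and occupies 8 bytes.
Bytes at offsets 12..19: A5 5F 95 CC E1 80 E6 97.
Big-endian stores the most-significant byte at the lowest address.
The bytes are already most-significant first: 0xA55F95CCE180E697.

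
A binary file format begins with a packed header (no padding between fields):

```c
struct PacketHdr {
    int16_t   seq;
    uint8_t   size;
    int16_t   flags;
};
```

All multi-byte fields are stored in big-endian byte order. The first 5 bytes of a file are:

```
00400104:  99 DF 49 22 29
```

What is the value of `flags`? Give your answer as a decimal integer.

`flags` follows `seq` (2 B), `size` (1 B), so it starts at offset 2 + 1 = 3 and occupies 2 bytes.
Bytes at offsets 3..4: 22 29.
In big-endian order the high byte comes first in memory.
The bytes are already most-significant first: 0x2229.
0x2229 = 8745.

8745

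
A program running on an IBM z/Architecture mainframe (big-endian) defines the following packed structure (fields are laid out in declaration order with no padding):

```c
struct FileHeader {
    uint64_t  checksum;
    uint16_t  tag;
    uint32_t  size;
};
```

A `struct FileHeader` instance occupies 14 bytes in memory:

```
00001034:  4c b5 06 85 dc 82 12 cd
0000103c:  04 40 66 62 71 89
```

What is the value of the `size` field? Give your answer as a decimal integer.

`size` follows `checksum` (8 B), `tag` (2 B), so it starts at offset 8 + 2 = 10 and occupies 4 bytes.
Bytes at offsets 10..13: 66 62 71 89.
Big-endian stores the most-significant byte at the lowest address.
The bytes are already most-significant first: 0x66627189.
0x66627189 = 1717727625.

1717727625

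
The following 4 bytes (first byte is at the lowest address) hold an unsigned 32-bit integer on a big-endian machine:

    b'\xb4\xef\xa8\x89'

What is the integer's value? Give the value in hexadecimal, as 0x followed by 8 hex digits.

In big-endian order the high byte comes first in memory.
The bytes are already most-significant first: 0xB4EFA889.

0xB4EFA889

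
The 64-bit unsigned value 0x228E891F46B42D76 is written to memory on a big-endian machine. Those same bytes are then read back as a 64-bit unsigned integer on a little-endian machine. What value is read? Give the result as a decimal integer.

Stored big-endian, the bytes at ascending addresses are 22 8E 89 1F 46 B4 2D 76.
Read back as little-endian, the first byte is least significant, giving 0x762DB4461F898E22.
0x762DB4461F898E22 = 8515660683697294882.

8515660683697294882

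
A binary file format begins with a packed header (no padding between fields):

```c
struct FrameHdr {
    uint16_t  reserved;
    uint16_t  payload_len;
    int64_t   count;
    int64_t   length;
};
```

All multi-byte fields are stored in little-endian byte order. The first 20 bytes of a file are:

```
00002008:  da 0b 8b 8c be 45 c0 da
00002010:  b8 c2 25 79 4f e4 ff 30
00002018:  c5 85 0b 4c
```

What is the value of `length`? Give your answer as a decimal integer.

`length` follows `reserved` (2 B), `payload_len` (2 B), `count` (8 B), so it starts at offset 2 + 2 + 8 = 12 and occupies 8 bytes.
Bytes at offsets 12..19: 4F E4 FF 30 C5 85 0B 4C.
Little-endian stores the least-significant byte at the lowest address.
Reassemble most-significant byte first: 4C 0B 85 C5 30 FF E4 4F → 0x4C0B85C530FFE44F.
0x4C0B85C530FFE44F = 5479620453603468367.

5479620453603468367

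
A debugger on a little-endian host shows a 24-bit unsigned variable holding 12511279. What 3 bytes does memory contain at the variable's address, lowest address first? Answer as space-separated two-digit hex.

12511279 in hexadecimal, padded to 24 bits, is 0xBEE82F.
Split into bytes (most-significant first): BE E8 2F.
Little-endian stores the least-significant byte at the lowest address.
So at ascending addresses the bytes are 2F E8 BE.

2F E8 BE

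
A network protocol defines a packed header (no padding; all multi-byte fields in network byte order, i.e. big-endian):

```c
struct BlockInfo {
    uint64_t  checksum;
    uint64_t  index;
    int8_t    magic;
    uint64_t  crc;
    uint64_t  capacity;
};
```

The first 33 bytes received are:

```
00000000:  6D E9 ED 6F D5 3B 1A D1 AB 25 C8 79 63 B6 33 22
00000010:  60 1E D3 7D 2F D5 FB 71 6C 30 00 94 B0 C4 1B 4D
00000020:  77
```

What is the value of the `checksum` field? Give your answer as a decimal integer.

7920122484282301137

`checksum` is the first field, at byte offset 0, occupying 8 bytes.
Bytes at offsets 0..7: 6D E9 ED 6F D5 3B 1A D1.
Big-endian: lowest address holds the most-significant byte.
The bytes are already most-significant first: 0x6DE9ED6FD53B1AD1.
0x6DE9ED6FD53B1AD1 = 7920122484282301137.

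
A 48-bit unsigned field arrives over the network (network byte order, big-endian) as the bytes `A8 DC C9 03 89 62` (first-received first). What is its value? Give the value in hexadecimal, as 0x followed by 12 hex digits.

In big-endian order the high byte comes first in memory.
The bytes are already most-significant first: 0xA8DCC9038962.

0xA8DCC9038962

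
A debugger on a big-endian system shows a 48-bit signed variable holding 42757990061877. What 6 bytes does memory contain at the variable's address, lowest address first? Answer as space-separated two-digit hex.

42757990061877 in hexadecimal, padded to 48 bits, is 0x26E35ECF1735.
Split into bytes (most-significant first): 26 E3 5E CF 17 35.
Big-endian stores the most-significant byte at the lowest address.
So the memory order matches the most-significant-first order: 26 E3 5E CF 17 35.

26 E3 5E CF 17 35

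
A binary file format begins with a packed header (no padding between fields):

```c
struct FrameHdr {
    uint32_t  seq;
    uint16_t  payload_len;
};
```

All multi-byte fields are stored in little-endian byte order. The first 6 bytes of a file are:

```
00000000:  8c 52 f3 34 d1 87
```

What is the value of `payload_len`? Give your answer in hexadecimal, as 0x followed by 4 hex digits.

`payload_len` follows `seq` (4 bytes), so it starts at byte offset 4 and occupies 2 bytes.
Bytes at offsets 4..5: D1 87.
Little-endian stores the least-significant byte at the lowest address.
Reassemble most-significant byte first: 87 D1 → 0x87D1.

0x87D1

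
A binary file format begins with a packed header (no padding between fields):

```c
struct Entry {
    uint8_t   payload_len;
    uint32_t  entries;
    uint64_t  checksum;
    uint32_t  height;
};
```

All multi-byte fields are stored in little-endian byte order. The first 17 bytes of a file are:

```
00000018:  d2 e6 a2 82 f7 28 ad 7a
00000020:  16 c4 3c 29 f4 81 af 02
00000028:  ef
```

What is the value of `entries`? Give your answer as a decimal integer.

4152533734

`entries` follows `payload_len` (1 byte), so it starts at byte offset 1 and occupies 4 bytes.
Bytes at offsets 1..4: E6 A2 82 F7.
Little-endian: lowest address holds the least-significant byte.
Reassemble most-significant byte first: F7 82 A2 E6 → 0xF782A2E6.
0xF782A2E6 = 4152533734.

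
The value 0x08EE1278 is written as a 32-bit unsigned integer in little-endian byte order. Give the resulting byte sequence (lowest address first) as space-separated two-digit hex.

Split into bytes (most-significant first): 08 EE 12 78.
In little-endian order the low byte comes first in memory.
So at ascending addresses the bytes are 78 12 EE 08.

78 12 EE 08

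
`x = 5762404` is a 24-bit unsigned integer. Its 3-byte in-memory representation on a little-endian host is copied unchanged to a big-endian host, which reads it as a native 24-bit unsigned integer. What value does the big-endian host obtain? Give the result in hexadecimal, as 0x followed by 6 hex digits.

5762404 in 24-bit hexadecimal is 0x57ED64.
Stored little-endian, the bytes at ascending addresses are 64 ED 57.
Read back as big-endian, the last byte is least significant, giving 0x64ED57.

0x64ED57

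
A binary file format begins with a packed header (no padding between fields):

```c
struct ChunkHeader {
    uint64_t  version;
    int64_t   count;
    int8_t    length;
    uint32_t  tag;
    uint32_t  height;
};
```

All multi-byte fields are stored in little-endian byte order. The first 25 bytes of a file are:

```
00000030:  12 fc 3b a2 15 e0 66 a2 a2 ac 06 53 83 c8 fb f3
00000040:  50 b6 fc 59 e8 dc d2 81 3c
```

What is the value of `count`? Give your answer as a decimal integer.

`count` follows `version` (8 bytes), so it starts at byte offset 8 and occupies 8 bytes.
Bytes at offsets 8..15: A2 AC 06 53 83 C8 FB F3.
In little-endian order the low byte comes first in memory.
Reassemble most-significant byte first: F3 FB C8 83 53 06 AC A2 → 0xF3FBC8835306ACA2.
Top bit is set, so as a signed 64-bit value this is 0xF3FBC8835306ACA2 − 2^64 = -865878036979471198.

-865878036979471198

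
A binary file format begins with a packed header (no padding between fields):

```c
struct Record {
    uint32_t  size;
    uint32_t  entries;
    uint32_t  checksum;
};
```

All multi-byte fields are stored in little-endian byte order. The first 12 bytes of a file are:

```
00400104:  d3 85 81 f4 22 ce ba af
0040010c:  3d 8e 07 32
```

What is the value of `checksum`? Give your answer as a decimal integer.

839355965

`checksum` follows `size` (4 B), `entries` (4 B), so it starts at offset 4 + 4 = 8 and occupies 4 bytes.
Bytes at offsets 8..11: 3D 8E 07 32.
In little-endian order the low byte comes first in memory.
Reassemble most-significant byte first: 32 07 8E 3D → 0x32078E3D.
0x32078E3D = 839355965.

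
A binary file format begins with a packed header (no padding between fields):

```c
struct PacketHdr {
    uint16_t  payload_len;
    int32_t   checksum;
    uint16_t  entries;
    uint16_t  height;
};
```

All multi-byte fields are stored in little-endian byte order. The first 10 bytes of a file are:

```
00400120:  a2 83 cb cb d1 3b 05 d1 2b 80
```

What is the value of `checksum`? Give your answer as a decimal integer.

1003604939

`checksum` follows `payload_len` (2 bytes), so it starts at byte offset 2 and occupies 4 bytes.
Bytes at offsets 2..5: CB CB D1 3B.
Little-endian stores the least-significant byte at the lowest address.
Reassemble most-significant byte first: 3B D1 CB CB → 0x3BD1CBCB.
0x3BD1CBCB = 1003604939.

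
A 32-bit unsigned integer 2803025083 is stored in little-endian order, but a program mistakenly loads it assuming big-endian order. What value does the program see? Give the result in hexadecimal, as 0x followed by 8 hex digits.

2803025083 in 32-bit hexadecimal is 0xA712C4BB.
Stored little-endian, the bytes at ascending addresses are BB C4 12 A7.
Read back as big-endian, the last byte is least significant, giving 0xBBC412A7.

0xBBC412A7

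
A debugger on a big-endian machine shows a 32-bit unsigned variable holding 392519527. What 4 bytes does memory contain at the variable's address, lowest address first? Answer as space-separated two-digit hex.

17 65 5F 67

392519527 in hexadecimal, padded to 32 bits, is 0x17655F67.
Split into bytes (most-significant first): 17 65 5F 67.
Big-endian: lowest address holds the most-significant byte.
So the memory order matches the most-significant-first order: 17 65 5F 67.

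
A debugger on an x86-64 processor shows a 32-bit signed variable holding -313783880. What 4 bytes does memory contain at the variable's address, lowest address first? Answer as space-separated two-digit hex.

Two's complement of -313783880 in 32 bits: 313783880 = 0x12B3F648; invert → 0xED4C09B7; add 1 → 0xED4C09B8.
Split into bytes (most-significant first): ED 4C 09 B8.
Little-endian: lowest address holds the least-significant byte.
So at ascending addresses the bytes are B8 09 4C ED.

B8 09 4C ED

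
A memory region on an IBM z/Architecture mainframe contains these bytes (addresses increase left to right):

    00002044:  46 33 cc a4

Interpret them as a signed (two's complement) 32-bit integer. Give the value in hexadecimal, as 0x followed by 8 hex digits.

Big-endian: lowest address holds the most-significant byte.
The bytes are already most-significant first: 0x4633CCA4.

0x4633CCA4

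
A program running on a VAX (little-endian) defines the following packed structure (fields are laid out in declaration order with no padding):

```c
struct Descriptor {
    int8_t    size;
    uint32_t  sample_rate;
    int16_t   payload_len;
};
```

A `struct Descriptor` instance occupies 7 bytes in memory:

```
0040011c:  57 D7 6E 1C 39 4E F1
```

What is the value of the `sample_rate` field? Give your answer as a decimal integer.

958164695

`sample_rate` follows `size` (1 byte), so it starts at byte offset 1 and occupies 4 bytes.
Bytes at offsets 1..4: D7 6E 1C 39.
In little-endian order the low byte comes first in memory.
Reassemble most-significant byte first: 39 1C 6E D7 → 0x391C6ED7.
0x391C6ED7 = 958164695.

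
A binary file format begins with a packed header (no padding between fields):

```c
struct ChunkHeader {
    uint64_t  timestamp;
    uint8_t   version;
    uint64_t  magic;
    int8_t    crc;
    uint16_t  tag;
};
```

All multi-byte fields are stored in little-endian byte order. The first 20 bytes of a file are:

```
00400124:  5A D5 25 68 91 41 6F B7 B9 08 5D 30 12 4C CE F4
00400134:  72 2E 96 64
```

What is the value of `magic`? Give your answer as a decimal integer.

8283472440759180552

`magic` follows `timestamp` (8 B), `version` (1 B), so it starts at offset 8 + 1 = 9 and occupies 8 bytes.
Bytes at offsets 9..16: 08 5D 30 12 4C CE F4 72.
Little-endian: lowest address holds the least-significant byte.
Reassemble most-significant byte first: 72 F4 CE 4C 12 30 5D 08 → 0x72F4CE4C12305D08.
0x72F4CE4C12305D08 = 8283472440759180552.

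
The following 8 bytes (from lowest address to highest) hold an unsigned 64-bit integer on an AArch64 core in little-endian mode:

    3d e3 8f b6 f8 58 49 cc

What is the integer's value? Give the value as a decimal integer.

In little-endian order the low byte comes first in memory.
Reassemble most-significant byte first: CC 49 58 F8 B6 8F E3 3D → 0xCC4958F8B68FE33D.
0xCC4958F8B68FE33D = 14720394682275193661.

14720394682275193661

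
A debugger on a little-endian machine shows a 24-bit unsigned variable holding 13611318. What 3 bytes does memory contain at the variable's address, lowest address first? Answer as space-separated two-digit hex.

36 B1 CF

13611318 in hexadecimal, padded to 24 bits, is 0xCFB136.
Split into bytes (most-significant first): CF B1 36.
In little-endian order the low byte comes first in memory.
So at ascending addresses the bytes are 36 B1 CF.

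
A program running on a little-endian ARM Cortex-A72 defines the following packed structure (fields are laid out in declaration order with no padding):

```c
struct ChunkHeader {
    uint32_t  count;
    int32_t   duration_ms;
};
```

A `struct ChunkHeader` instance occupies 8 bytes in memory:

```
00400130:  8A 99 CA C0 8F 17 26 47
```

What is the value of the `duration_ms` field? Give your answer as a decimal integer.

1193678735

`duration_ms` follows `count` (4 bytes), so it starts at byte offset 4 and occupies 4 bytes.
Bytes at offsets 4..7: 8F 17 26 47.
In little-endian order the low byte comes first in memory.
Reassemble most-significant byte first: 47 26 17 8F → 0x4726178F.
0x4726178F = 1193678735.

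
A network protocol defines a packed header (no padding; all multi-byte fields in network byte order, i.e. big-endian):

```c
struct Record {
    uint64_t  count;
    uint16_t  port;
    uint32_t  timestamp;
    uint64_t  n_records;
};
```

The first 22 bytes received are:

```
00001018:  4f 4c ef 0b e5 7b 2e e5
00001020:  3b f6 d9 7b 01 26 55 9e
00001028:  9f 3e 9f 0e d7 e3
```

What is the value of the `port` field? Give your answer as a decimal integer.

15350

`port` follows `count` (8 bytes), so it starts at byte offset 8 and occupies 2 bytes.
Bytes at offsets 8..9: 3B F6.
Big-endian stores the most-significant byte at the lowest address.
The bytes are already most-significant first: 0x3BF6.
0x3BF6 = 15350.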